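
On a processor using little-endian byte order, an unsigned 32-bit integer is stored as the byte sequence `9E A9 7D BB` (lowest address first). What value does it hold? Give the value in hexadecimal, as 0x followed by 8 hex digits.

0xBB7DA99E

Little-endian stores the least-significant byte at the lowest address.
Reassemble most-significant byte first: BB 7D A9 9E → 0xBB7DA99E.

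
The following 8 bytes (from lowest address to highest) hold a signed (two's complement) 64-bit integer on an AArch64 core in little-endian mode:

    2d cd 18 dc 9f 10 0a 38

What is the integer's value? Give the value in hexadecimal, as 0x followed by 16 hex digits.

0x380A109FDC18CD2D

Little-endian: lowest address holds the least-significant byte.
Reassemble most-significant byte first: 38 0A 10 9F DC 18 CD 2D → 0x380A109FDC18CD2D.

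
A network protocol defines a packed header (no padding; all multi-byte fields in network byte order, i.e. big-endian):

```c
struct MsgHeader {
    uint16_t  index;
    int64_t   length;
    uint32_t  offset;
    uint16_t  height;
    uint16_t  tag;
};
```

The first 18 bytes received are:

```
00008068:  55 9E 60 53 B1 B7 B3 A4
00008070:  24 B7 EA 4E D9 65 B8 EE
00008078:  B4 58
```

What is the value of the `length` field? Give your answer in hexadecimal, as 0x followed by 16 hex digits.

0x6053B1B7B3A424B7

`length` follows `index` (2 bytes), so it starts at byte offset 2 and occupies 8 bytes.
Bytes at offsets 2..9: 60 53 B1 B7 B3 A4 24 B7.
In big-endian order the high byte comes first in memory.
The bytes are already most-significant first: 0x6053B1B7B3A424B7.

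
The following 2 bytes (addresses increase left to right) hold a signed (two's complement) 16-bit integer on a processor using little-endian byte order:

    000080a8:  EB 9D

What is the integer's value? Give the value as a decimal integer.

Little-endian: lowest address holds the least-significant byte.
Reassemble most-significant byte first: 9D EB → 0x9DEB.
Top bit is set, so as a signed 16-bit value this is 0x9DEB − 2^16 = -25109.

-25109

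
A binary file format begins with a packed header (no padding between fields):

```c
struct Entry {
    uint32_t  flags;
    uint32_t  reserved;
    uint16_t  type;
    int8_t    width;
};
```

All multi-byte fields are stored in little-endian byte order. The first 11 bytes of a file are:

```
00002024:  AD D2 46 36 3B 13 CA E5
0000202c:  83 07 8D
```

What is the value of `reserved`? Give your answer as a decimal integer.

3855225659

`reserved` follows `flags` (4 bytes), so it starts at byte offset 4 and occupies 4 bytes.
Bytes at offsets 4..7: 3B 13 CA E5.
Little-endian: lowest address holds the least-significant byte.
Reassemble most-significant byte first: E5 CA 13 3B → 0xE5CA133B.
0xE5CA133B = 3855225659.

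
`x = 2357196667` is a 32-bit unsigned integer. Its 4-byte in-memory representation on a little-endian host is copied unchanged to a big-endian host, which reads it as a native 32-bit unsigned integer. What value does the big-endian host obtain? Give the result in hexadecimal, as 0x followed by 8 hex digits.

0x7BF77F8C

2357196667 in 32-bit hexadecimal is 0x8C7FF77B.
Stored little-endian, the bytes at ascending addresses are 7B F7 7F 8C.
Read back as big-endian, the last byte is least significant, giving 0x7BF77F8C.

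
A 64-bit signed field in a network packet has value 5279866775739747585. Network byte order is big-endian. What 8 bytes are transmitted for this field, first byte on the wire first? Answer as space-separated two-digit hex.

5279866775739747585 in hexadecimal, padded to 64 bits, is 0x4945DADBCD5ACD01.
Split into bytes (most-significant first): 49 45 DA DB CD 5A CD 01.
In big-endian order the high byte comes first in memory.
So the memory order matches the most-significant-first order: 49 45 DA DB CD 5A CD 01.

49 45 DA DB CD 5A CD 01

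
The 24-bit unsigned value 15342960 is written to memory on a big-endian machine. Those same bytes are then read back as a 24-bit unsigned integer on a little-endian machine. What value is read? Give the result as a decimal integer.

15342960 in 24-bit hexadecimal is 0xEA1D70.
Stored big-endian, the bytes at ascending addresses are EA 1D 70.
Read back as little-endian, the first byte is least significant, giving 0x701DEA.
0x701DEA = 7347690.

7347690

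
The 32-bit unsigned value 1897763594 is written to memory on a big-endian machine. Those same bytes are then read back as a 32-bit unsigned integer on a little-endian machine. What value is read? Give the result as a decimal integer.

1897763594 in 32-bit hexadecimal is 0x711D930A.
Stored big-endian, the bytes at ascending addresses are 71 1D 93 0A.
Read back as little-endian, the first byte is least significant, giving 0x0A931D71.
0x0A931D71 = 177413489.

177413489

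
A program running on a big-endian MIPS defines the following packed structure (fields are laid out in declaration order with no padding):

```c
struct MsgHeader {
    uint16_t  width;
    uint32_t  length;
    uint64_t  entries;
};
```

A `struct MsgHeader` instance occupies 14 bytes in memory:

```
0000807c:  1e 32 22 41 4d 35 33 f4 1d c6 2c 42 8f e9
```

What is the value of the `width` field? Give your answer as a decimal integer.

7730

`width` is the first field, at byte offset 0, occupying 2 bytes.
Bytes at offsets 0..1: 1E 32.
Big-endian stores the most-significant byte at the lowest address.
The bytes are already most-significant first: 0x1E32.
0x1E32 = 7730.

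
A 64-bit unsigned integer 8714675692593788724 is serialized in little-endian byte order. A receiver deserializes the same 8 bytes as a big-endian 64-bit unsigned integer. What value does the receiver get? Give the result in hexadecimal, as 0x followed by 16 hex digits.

0x34B7C8BD5EBFF078

8714675692593788724 in 64-bit hexadecimal is 0x78F0BF5EBDC8B734.
Stored little-endian, the bytes at ascending addresses are 34 B7 C8 BD 5E BF F0 78.
Read back as big-endian, the last byte is least significant, giving 0x34B7C8BD5EBFF078.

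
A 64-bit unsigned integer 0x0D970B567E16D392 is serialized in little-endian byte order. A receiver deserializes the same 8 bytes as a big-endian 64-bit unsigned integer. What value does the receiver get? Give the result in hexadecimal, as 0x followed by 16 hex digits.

0x92D3167E560B970D

Stored little-endian, the bytes at ascending addresses are 92 D3 16 7E 56 0B 97 0D.
Read back as big-endian, the last byte is least significant, giving 0x92D3167E560B970D.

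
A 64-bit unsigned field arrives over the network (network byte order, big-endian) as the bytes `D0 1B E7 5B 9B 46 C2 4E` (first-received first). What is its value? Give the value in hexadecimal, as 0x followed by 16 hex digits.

0xD01BE75B9B46C24E

Big-endian stores the most-significant byte at the lowest address.
The bytes are already most-significant first: 0xD01BE75B9B46C24E.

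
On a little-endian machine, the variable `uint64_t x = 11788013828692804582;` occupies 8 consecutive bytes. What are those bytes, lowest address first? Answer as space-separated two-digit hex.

11788013828692804582 in hexadecimal, padded to 64 bits, is 0xA397701F22A083E6.
Split into bytes (most-significant first): A3 97 70 1F 22 A0 83 E6.
In little-endian order the low byte comes first in memory.
So at ascending addresses the bytes are E6 83 A0 22 1F 70 97 A3.

E6 83 A0 22 1F 70 97 A3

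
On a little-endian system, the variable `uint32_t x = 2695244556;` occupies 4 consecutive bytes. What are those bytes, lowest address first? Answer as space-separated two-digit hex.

0C 2B A6 A0

2695244556 in hexadecimal, padded to 32 bits, is 0xA0A62B0C.
Split into bytes (most-significant first): A0 A6 2B 0C.
Little-endian: lowest address holds the least-significant byte.
So at ascending addresses the bytes are 0C 2B A6 A0.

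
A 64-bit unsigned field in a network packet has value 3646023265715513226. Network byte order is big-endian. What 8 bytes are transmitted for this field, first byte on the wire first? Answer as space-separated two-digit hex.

3646023265715513226 in hexadecimal, padded to 64 bits, is 0x329946D7BBC8678A.
Split into bytes (most-significant first): 32 99 46 D7 BB C8 67 8A.
Big-endian stores the most-significant byte at the lowest address.
So the memory order matches the most-significant-first order: 32 99 46 D7 BB C8 67 8A.

32 99 46 D7 BB C8 67 8A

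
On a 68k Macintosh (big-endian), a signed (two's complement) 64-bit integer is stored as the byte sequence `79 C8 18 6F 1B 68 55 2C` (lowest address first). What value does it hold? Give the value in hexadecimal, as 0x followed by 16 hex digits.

Big-endian stores the most-significant byte at the lowest address.
The bytes are already most-significant first: 0x79C8186F1B68552C.

0x79C8186F1B68552C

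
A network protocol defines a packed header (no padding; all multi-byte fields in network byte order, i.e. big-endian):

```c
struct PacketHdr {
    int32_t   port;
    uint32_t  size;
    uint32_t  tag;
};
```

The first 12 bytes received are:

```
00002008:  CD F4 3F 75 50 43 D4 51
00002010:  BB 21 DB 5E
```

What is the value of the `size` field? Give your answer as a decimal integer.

`size` follows `port` (4 bytes), so it starts at byte offset 4 and occupies 4 bytes.
Bytes at offsets 4..7: 50 43 D4 51.
Big-endian: lowest address holds the most-significant byte.
The bytes are already most-significant first: 0x5043D451.
0x5043D451 = 1346622545.

1346622545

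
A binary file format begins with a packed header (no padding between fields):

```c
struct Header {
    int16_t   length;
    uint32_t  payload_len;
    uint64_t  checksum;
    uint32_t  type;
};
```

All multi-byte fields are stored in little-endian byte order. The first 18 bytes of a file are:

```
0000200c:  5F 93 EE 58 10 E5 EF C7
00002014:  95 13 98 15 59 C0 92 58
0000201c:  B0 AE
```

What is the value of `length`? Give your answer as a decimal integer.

-27809

`length` is the first field, at byte offset 0, occupying 2 bytes.
Bytes at offsets 0..1: 5F 93.
Little-endian stores the least-significant byte at the lowest address.
Reassemble most-significant byte first: 93 5F → 0x935F.
Top bit is set, so as a signed 16-bit value this is 0x935F − 2^16 = -27809.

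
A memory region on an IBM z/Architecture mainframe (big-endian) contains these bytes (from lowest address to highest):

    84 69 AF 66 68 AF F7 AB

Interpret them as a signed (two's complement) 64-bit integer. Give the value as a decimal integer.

-8905393933770557525

Big-endian: lowest address holds the most-significant byte.
The bytes are already most-significant first: 0x8469AF6668AFF7AB.
Top bit is set, so as a signed 64-bit value this is 0x8469AF6668AFF7AB − 2^64 = -8905393933770557525.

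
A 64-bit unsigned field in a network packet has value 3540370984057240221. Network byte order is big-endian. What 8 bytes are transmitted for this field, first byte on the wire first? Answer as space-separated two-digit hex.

31 21 EC A6 FD D4 FA 9D

3540370984057240221 in hexadecimal, padded to 64 bits, is 0x3121ECA6FDD4FA9D.
Split into bytes (most-significant first): 31 21 EC A6 FD D4 FA 9D.
Big-endian: lowest address holds the most-significant byte.
So the memory order matches the most-significant-first order: 31 21 EC A6 FD D4 FA 9D.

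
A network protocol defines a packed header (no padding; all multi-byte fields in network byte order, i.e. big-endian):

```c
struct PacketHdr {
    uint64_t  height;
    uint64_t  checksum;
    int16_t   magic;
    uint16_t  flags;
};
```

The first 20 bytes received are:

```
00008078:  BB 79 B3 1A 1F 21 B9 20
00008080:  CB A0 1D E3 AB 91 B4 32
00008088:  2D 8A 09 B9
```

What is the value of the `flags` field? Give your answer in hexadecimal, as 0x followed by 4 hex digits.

`flags` follows `height` (8 B), `checksum` (8 B), `magic` (2 B), so it starts at offset 8 + 8 + 2 = 18 and occupies 2 bytes.
Bytes at offsets 18..19: 09 B9.
Big-endian stores the most-significant byte at the lowest address.
The bytes are already most-significant first: 0x09B9.

0x09B9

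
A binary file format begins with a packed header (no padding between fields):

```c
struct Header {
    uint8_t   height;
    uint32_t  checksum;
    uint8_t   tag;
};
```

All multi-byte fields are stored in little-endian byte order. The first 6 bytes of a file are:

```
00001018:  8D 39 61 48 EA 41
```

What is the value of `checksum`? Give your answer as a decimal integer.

3930612025

`checksum` follows `height` (1 byte), so it starts at byte offset 1 and occupies 4 bytes.
Bytes at offsets 1..4: 39 61 48 EA.
In little-endian order the low byte comes first in memory.
Reassemble most-significant byte first: EA 48 61 39 → 0xEA486139.
0xEA486139 = 3930612025.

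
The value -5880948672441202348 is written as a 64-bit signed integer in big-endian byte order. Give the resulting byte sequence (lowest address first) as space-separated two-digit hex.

AE 62 AC 57 4C D6 49 54

Two's complement of -5880948672441202348 in 64 bits: 5880948672441202348 = 0x519D53A8B329B6AC; invert → 0xAE62AC574CD64953; add 1 → 0xAE62AC574CD64954.
Split into bytes (most-significant first): AE 62 AC 57 4C D6 49 54.
Big-endian stores the most-significant byte at the lowest address.
So the memory order matches the most-significant-first order: AE 62 AC 57 4C D6 49 54.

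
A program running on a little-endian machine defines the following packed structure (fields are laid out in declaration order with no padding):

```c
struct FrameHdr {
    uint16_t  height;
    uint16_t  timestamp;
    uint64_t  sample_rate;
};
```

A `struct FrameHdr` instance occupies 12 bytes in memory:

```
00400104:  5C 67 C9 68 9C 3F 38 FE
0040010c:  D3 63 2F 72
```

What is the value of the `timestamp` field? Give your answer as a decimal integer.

26825

`timestamp` follows `height` (2 bytes), so it starts at byte offset 2 and occupies 2 bytes.
Bytes at offsets 2..3: C9 68.
In little-endian order the low byte comes first in memory.
Reassemble most-significant byte first: 68 C9 → 0x68C9.
0x68C9 = 26825.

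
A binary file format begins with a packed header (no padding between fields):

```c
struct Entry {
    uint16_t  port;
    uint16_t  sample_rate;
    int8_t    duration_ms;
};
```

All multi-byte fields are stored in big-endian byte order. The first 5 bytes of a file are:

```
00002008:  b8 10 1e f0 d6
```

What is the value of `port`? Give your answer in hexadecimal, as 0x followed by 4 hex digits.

`port` is the first field, at byte offset 0, occupying 2 bytes.
Bytes at offsets 0..1: B8 10.
Big-endian stores the most-significant byte at the lowest address.
The bytes are already most-significant first: 0xB810.

0xB810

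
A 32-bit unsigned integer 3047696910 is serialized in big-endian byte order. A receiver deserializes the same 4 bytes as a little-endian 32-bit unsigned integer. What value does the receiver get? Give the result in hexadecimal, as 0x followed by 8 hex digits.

0x0E2AA8B5

3047696910 in 32-bit hexadecimal is 0xB5A82A0E.
Stored big-endian, the bytes at ascending addresses are B5 A8 2A 0E.
Read back as little-endian, the first byte is least significant, giving 0x0E2AA8B5.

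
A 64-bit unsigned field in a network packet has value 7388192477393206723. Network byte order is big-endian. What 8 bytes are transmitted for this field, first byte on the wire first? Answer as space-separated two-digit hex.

66 88 21 E9 F3 3C 3D C3

7388192477393206723 in hexadecimal, padded to 64 bits, is 0x668821E9F33C3DC3.
Split into bytes (most-significant first): 66 88 21 E9 F3 3C 3D C3.
In big-endian order the high byte comes first in memory.
So the memory order matches the most-significant-first order: 66 88 21 E9 F3 3C 3D C3.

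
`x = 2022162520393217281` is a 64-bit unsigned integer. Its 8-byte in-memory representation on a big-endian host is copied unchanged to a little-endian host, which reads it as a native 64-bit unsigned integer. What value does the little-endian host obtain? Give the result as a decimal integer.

105031063413854236

2022162520393217281 in 64-bit hexadecimal is 0x1C102A1932257501.
Stored big-endian, the bytes at ascending addresses are 1C 10 2A 19 32 25 75 01.
Read back as little-endian, the first byte is least significant, giving 0x01752532192A101C.
0x01752532192A101C = 105031063413854236.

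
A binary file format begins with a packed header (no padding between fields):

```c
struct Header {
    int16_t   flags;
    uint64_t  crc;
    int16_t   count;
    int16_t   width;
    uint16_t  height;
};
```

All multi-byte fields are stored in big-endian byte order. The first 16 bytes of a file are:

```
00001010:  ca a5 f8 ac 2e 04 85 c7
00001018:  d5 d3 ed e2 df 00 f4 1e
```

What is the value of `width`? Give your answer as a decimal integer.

`width` follows `flags` (2 B), `crc` (8 B), `count` (2 B), so it starts at offset 2 + 8 + 2 = 12 and occupies 2 bytes.
Bytes at offsets 12..13: DF 00.
Big-endian stores the most-significant byte at the lowest address.
The bytes are already most-significant first: 0xDF00.
Top bit is set, so as a signed 16-bit value this is 0xDF00 − 2^16 = -8448.

-8448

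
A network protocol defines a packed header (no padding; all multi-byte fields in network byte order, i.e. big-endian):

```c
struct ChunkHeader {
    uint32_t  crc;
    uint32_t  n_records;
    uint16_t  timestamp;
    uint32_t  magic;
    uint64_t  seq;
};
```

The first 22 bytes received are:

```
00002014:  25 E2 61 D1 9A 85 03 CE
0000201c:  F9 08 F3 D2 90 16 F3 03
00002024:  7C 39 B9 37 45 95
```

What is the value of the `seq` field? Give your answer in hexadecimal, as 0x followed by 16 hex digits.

`seq` follows `crc` (4 B), `n_records` (4 B), `timestamp` (2 B), `magic` (4 B), so it starts at offset 4 + 4 + 2 + 4 = 14 and occupies 8 bytes.
Bytes at offsets 14..21: F3 03 7C 39 B9 37 45 95.
In big-endian order the high byte comes first in memory.
The bytes are already most-significant first: 0xF3037C39B9374595.

0xF3037C39B9374595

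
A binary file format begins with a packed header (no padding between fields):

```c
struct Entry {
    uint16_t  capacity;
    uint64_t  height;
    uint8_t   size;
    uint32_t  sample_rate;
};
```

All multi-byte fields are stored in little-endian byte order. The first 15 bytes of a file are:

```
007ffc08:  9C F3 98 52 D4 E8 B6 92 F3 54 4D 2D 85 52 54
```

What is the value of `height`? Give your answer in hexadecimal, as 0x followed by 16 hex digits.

`height` follows `capacity` (2 bytes), so it starts at byte offset 2 and occupies 8 bytes.
Bytes at offsets 2..9: 98 52 D4 E8 B6 92 F3 54.
Little-endian stores the least-significant byte at the lowest address.
Reassemble most-significant byte first: 54 F3 92 B6 E8 D4 52 98 → 0x54F392B6E8D45298.

0x54F392B6E8D45298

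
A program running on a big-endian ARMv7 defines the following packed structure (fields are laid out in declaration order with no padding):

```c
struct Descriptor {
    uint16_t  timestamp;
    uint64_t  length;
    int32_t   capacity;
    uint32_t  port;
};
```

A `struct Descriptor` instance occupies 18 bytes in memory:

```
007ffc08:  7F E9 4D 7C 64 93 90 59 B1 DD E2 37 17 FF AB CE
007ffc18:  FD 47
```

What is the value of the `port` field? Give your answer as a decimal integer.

`port` follows `timestamp` (2 B), `length` (8 B), `capacity` (4 B), so it starts at offset 2 + 8 + 4 = 14 and occupies 4 bytes.
Bytes at offsets 14..17: AB CE FD 47.
Big-endian: lowest address holds the most-significant byte.
The bytes are already most-significant first: 0xABCEFD47.
0xABCEFD47 = 2882469191.

2882469191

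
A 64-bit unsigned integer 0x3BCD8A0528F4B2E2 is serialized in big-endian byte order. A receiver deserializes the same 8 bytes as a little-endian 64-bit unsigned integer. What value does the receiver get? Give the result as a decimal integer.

Stored big-endian, the bytes at ascending addresses are 3B CD 8A 05 28 F4 B2 E2.
Read back as little-endian, the first byte is least significant, giving 0xE2B2F428058ACD3B.
0xE2B2F428058ACD3B = 16335387251155062075.

16335387251155062075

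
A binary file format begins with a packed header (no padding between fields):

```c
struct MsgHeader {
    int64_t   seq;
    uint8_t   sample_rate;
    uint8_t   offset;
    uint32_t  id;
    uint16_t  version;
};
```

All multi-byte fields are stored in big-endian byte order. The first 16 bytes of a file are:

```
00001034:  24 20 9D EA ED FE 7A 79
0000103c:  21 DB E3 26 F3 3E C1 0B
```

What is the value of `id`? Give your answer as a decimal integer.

3810980670

`id` follows `seq` (8 B), `sample_rate` (1 B), `offset` (1 B), so it starts at offset 8 + 1 + 1 = 10 and occupies 4 bytes.
Bytes at offsets 10..13: E3 26 F3 3E.
In big-endian order the high byte comes first in memory.
The bytes are already most-significant first: 0xE326F33E.
0xE326F33E = 3810980670.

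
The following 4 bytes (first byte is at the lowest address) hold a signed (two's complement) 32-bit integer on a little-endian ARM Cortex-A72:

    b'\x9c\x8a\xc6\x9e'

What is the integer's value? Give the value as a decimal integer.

Little-endian stores the least-significant byte at the lowest address.
Reassemble most-significant byte first: 9E C6 8A 9C → 0x9EC68A9C.
Top bit is set, so as a signed 32-bit value this is 0x9EC68A9C − 2^32 = -1631155556.

-1631155556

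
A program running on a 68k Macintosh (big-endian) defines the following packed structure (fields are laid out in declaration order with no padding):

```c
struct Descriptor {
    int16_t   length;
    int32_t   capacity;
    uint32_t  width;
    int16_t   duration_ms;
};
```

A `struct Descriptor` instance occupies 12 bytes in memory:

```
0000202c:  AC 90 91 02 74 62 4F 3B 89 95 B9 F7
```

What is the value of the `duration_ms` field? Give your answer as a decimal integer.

-17929

`duration_ms` follows `length` (2 B), `capacity` (4 B), `width` (4 B), so it starts at offset 2 + 4 + 4 = 10 and occupies 2 bytes.
Bytes at offsets 10..11: B9 F7.
Big-endian: lowest address holds the most-significant byte.
The bytes are already most-significant first: 0xB9F7.
Top bit is set, so as a signed 16-bit value this is 0xB9F7 − 2^16 = -17929.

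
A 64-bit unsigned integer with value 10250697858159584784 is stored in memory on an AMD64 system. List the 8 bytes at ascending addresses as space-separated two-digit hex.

10250697858159584784 in hexadecimal, padded to 64 bits, is 0x8E41CB643775A610.
Split into bytes (most-significant first): 8E 41 CB 64 37 75 A6 10.
Little-endian: lowest address holds the least-significant byte.
So at ascending addresses the bytes are 10 A6 75 37 64 CB 41 8E.

10 A6 75 37 64 CB 41 8E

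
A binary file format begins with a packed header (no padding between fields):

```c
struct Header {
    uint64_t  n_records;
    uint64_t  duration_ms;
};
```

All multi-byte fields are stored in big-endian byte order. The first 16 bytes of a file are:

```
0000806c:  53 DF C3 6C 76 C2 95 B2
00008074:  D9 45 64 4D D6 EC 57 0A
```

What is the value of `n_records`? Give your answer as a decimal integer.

6043764095570843058

`n_records` is the first field, at byte offset 0, occupying 8 bytes.
Bytes at offsets 0..7: 53 DF C3 6C 76 C2 95 B2.
Big-endian: lowest address holds the most-significant byte.
The bytes are already most-significant first: 0x53DFC36C76C295B2.
0x53DFC36C76C295B2 = 6043764095570843058.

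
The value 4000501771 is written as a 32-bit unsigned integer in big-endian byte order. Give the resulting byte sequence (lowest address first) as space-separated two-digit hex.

4000501771 in hexadecimal, padded to 32 bits, is 0xEE72D00B.
Split into bytes (most-significant first): EE 72 D0 0B.
In big-endian order the high byte comes first in memory.
So the memory order matches the most-significant-first order: EE 72 D0 0B.

EE 72 D0 0B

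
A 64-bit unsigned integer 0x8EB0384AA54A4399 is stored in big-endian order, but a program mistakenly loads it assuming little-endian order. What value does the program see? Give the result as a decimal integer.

Stored big-endian, the bytes at ascending addresses are 8E B0 38 4A A5 4A 43 99.
Read back as little-endian, the first byte is least significant, giving 0x99434AA54A38B08E.
0x99434AA54A38B08E = 11043752785017876622.

11043752785017876622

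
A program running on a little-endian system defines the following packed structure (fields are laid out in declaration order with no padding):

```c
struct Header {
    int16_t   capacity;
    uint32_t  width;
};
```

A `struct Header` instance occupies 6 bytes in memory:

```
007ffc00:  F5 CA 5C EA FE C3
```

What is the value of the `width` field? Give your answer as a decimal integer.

`width` follows `capacity` (2 bytes), so it starts at byte offset 2 and occupies 4 bytes.
Bytes at offsets 2..5: 5C EA FE C3.
Little-endian: lowest address holds the least-significant byte.
Reassemble most-significant byte first: C3 FE EA 5C → 0xC3FEEA5C.
0xC3FEEA5C = 3288263260.

3288263260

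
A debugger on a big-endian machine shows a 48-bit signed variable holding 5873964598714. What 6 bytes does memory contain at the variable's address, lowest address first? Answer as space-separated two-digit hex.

05 57 A3 92 C5 BA

5873964598714 in hexadecimal, padded to 48 bits, is 0x0557A392C5BA.
Split into bytes (most-significant first): 05 57 A3 92 C5 BA.
Big-endian: lowest address holds the most-significant byte.
So the memory order matches the most-significant-first order: 05 57 A3 92 C5 BA.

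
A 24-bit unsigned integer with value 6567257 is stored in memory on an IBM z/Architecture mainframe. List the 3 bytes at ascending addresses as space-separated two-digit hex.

64 35 59

6567257 in hexadecimal, padded to 24 bits, is 0x643559.
Split into bytes (most-significant first): 64 35 59.
Big-endian: lowest address holds the most-significant byte.
So the memory order matches the most-significant-first order: 64 35 59.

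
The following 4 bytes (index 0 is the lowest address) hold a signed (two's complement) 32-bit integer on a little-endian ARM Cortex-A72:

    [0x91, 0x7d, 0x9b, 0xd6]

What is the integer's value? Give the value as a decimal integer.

Little-endian: lowest address holds the least-significant byte.
Reassemble most-significant byte first: D6 9B 7D 91 → 0xD69B7D91.
Top bit is set, so as a signed 32-bit value this is 0xD69B7D91 − 2^32 = -694452847.

-694452847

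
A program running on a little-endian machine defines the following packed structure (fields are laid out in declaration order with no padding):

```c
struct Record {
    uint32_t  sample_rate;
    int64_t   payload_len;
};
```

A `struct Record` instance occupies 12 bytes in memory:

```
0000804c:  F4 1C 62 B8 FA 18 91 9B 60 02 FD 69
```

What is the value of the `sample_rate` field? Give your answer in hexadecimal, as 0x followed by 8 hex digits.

`sample_rate` is the first field, at byte offset 0, occupying 4 bytes.
Bytes at offsets 0..3: F4 1C 62 B8.
Little-endian: lowest address holds the least-significant byte.
Reassemble most-significant byte first: B8 62 1C F4 → 0xB8621CF4.

0xB8621CF4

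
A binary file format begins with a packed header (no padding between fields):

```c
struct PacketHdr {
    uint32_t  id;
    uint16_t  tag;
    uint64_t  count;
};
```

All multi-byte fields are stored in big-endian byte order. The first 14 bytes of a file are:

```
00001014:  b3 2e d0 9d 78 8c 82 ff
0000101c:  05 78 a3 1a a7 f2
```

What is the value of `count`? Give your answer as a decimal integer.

`count` follows `id` (4 B), `tag` (2 B), so it starts at offset 4 + 2 = 6 and occupies 8 bytes.
Bytes at offsets 6..13: 82 FF 05 78 A3 1A A7 F2.
Big-endian stores the most-significant byte at the lowest address.
The bytes are already most-significant first: 0x82FF0578A31AA7F2.
0x82FF0578A31AA7F2 = 9439269359682496498.

9439269359682496498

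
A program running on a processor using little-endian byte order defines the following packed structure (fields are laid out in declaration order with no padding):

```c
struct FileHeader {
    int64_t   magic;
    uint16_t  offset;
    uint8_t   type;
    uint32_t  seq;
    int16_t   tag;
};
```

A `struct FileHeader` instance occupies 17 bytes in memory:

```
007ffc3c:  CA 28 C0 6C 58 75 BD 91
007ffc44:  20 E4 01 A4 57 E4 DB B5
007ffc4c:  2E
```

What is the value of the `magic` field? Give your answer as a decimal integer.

`magic` is the first field, at byte offset 0, occupying 8 bytes.
Bytes at offsets 0..7: CA 28 C0 6C 58 75 BD 91.
Little-endian stores the least-significant byte at the lowest address.
Reassemble most-significant byte first: 91 BD 75 58 6C C0 28 CA → 0x91BD75586CC028CA.
Top bit is set, so as a signed 64-bit value this is 0x91BD75586CC028CA − 2^64 = -7945065144969582390.

-7945065144969582390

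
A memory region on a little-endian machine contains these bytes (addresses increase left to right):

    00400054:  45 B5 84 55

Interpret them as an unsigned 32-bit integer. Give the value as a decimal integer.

Little-endian stores the least-significant byte at the lowest address.
Reassemble most-significant byte first: 55 84 B5 45 → 0x5584B545.
0x5584B545 = 1434760517.

1434760517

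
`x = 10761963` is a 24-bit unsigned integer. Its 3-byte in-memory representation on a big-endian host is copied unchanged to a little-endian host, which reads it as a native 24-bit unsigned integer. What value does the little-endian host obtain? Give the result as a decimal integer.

10761963 in 24-bit hexadecimal is 0xA436EB.
Stored big-endian, the bytes at ascending addresses are A4 36 EB.
Read back as little-endian, the first byte is least significant, giving 0xEB36A4.
0xEB36A4 = 15414948.

15414948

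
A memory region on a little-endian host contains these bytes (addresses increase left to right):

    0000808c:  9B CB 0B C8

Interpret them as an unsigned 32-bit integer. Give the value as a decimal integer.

Little-endian: lowest address holds the least-significant byte.
Reassemble most-significant byte first: C8 0B CB 9B → 0xC80BCB9B.
0xC80BCB9B = 3356216219.

3356216219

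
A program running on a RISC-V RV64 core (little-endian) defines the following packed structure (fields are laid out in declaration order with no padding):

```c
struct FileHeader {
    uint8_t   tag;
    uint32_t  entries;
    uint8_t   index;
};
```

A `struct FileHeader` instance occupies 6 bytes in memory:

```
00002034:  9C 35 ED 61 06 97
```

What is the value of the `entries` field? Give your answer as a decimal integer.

107081013

`entries` follows `tag` (1 byte), so it starts at byte offset 1 and occupies 4 bytes.
Bytes at offsets 1..4: 35 ED 61 06.
Little-endian: lowest address holds the least-significant byte.
Reassemble most-significant byte first: 06 61 ED 35 → 0x0661ED35.
0x0661ED35 = 107081013.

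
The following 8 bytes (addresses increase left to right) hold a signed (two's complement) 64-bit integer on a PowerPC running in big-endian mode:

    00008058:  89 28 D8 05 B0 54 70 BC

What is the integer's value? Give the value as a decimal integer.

Big-endian stores the most-significant byte at the lowest address.
The bytes are already most-significant first: 0x8928D805B05470BC.
Top bit is set, so as a signed 64-bit value this is 0x8928D805B05470BC − 2^64 = -8563357172500238148.

-8563357172500238148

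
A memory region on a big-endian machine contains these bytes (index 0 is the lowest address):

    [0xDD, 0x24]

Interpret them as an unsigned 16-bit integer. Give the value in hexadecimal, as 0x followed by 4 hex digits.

0xDD24

Big-endian stores the most-significant byte at the lowest address.
The bytes are already most-significant first: 0xDD24.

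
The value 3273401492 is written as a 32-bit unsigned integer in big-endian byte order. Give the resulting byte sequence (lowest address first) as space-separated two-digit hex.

3273401492 in hexadecimal, padded to 32 bits, is 0xC31C2494.
Split into bytes (most-significant first): C3 1C 24 94.
In big-endian order the high byte comes first in memory.
So the memory order matches the most-significant-first order: C3 1C 24 94.

C3 1C 24 94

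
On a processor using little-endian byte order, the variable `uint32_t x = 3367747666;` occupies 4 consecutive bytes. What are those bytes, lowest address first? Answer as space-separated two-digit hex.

3367747666 in hexadecimal, padded to 32 bits, is 0xC8BBC052.
Split into bytes (most-significant first): C8 BB C0 52.
Little-endian stores the least-significant byte at the lowest address.
So at ascending addresses the bytes are 52 C0 BB C8.

52 C0 BB C8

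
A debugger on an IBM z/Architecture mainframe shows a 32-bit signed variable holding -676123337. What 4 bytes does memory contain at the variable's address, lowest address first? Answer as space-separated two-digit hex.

Two's complement of -676123337 in 32 bits: 676123337 = 0x284CD2C9; invert → 0xD7B32D36; add 1 → 0xD7B32D37.
Split into bytes (most-significant first): D7 B3 2D 37.
Big-endian stores the most-significant byte at the lowest address.
So the memory order matches the most-significant-first order: D7 B3 2D 37.

D7 B3 2D 37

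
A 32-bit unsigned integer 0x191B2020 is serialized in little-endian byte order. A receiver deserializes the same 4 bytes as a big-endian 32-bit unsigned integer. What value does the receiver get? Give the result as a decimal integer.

538975001

Stored little-endian, the bytes at ascending addresses are 20 20 1B 19.
Read back as big-endian, the last byte is least significant, giving 0x20201B19.
0x20201B19 = 538975001.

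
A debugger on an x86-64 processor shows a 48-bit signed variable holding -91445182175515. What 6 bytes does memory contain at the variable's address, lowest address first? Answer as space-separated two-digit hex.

E5 66 66 C2 D4 AC

Two's complement of -91445182175515 in 48 bits: 91445182175515 = 0x532B3D99991B; invert → 0xACD4C26666E4; add 1 → 0xACD4C26666E5.
Split into bytes (most-significant first): AC D4 C2 66 66 E5.
Little-endian stores the least-significant byte at the lowest address.
So at ascending addresses the bytes are E5 66 66 C2 D4 AC.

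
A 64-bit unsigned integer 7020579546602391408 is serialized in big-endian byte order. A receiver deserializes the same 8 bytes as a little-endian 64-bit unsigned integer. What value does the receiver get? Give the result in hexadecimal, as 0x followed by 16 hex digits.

0x70C79BA8E61B6E61

7020579546602391408 in 64-bit hexadecimal is 0x616E1BE6A89BC770.
Stored big-endian, the bytes at ascending addresses are 61 6E 1B E6 A8 9B C7 70.
Read back as little-endian, the first byte is least significant, giving 0x70C79BA8E61B6E61.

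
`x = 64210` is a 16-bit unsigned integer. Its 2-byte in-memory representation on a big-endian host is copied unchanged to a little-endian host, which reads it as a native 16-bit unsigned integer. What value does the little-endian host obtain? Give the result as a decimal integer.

54010

64210 in 16-bit hexadecimal is 0xFAD2.
Stored big-endian, the bytes at ascending addresses are FA D2.
Read back as little-endian, the first byte is least significant, giving 0xD2FA.
0xD2FA = 54010.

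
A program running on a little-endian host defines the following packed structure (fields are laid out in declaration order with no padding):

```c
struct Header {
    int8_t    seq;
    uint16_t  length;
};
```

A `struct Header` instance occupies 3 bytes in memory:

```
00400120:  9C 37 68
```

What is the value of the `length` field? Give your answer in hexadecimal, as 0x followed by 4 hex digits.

0x6837

`length` follows `seq` (1 byte), so it starts at byte offset 1 and occupies 2 bytes.
Bytes at offsets 1..2: 37 68.
Little-endian: lowest address holds the least-significant byte.
Reassemble most-significant byte first: 68 37 → 0x6837.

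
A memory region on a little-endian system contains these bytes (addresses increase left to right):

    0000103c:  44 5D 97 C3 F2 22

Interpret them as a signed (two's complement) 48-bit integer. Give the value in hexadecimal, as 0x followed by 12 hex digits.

In little-endian order the low byte comes first in memory.
Reassemble most-significant byte first: 22 F2 C3 97 5D 44 → 0x22F2C3975D44.

0x22F2C3975D44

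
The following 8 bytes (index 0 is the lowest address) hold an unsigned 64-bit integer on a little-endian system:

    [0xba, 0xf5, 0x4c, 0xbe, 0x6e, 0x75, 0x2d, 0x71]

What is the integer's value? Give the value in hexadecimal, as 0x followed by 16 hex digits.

0x712D756EBE4CF5BA

Little-endian stores the least-significant byte at the lowest address.
Reassemble most-significant byte first: 71 2D 75 6E BE 4C F5 BA → 0x712D756EBE4CF5BA.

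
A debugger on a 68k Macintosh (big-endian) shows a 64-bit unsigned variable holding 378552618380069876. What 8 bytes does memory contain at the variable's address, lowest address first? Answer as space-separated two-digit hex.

378552618380069876 in hexadecimal, padded to 64 bits, is 0x0540E399CB568BF4.
Split into bytes (most-significant first): 05 40 E3 99 CB 56 8B F4.
Big-endian stores the most-significant byte at the lowest address.
So the memory order matches the most-significant-first order: 05 40 E3 99 CB 56 8B F4.

05 40 E3 99 CB 56 8B F4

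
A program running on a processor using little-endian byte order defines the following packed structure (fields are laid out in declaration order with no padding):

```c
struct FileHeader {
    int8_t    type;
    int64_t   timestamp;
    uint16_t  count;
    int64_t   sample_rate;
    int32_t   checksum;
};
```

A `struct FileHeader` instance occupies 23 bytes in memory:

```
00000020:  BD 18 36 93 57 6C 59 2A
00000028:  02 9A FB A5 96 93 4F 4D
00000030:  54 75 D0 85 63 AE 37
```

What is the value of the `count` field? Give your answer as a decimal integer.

`count` follows `type` (1 B), `timestamp` (8 B), so it starts at offset 1 + 8 = 9 and occupies 2 bytes.
Bytes at offsets 9..10: 9A FB.
Little-endian: lowest address holds the least-significant byte.
Reassemble most-significant byte first: FB 9A → 0xFB9A.
0xFB9A = 64410.

64410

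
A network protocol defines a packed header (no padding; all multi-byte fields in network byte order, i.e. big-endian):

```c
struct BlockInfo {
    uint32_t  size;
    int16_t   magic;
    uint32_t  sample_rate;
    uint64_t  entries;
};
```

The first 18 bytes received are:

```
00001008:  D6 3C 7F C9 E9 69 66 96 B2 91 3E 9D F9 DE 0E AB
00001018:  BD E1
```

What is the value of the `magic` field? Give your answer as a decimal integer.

`magic` follows `size` (4 bytes), so it starts at byte offset 4 and occupies 2 bytes.
Bytes at offsets 4..5: E9 69.
Big-endian stores the most-significant byte at the lowest address.
The bytes are already most-significant first: 0xE969.
Top bit is set, so as a signed 16-bit value this is 0xE969 − 2^16 = -5783.

-5783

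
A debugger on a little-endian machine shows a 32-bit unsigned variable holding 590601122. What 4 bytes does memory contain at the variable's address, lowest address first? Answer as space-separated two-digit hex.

590601122 in hexadecimal, padded to 32 bits, is 0x2333DBA2.
Split into bytes (most-significant first): 23 33 DB A2.
Little-endian: lowest address holds the least-significant byte.
So at ascending addresses the bytes are A2 DB 33 23.

A2 DB 33 23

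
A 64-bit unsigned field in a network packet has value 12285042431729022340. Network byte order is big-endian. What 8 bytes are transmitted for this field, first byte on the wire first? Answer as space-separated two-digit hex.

12285042431729022340 in hexadecimal, padded to 64 bits, is 0xAA7D3D00B1CF3584.
Split into bytes (most-significant first): AA 7D 3D 00 B1 CF 35 84.
In big-endian order the high byte comes first in memory.
So the memory order matches the most-significant-first order: AA 7D 3D 00 B1 CF 35 84.

AA 7D 3D 00 B1 CF 35 84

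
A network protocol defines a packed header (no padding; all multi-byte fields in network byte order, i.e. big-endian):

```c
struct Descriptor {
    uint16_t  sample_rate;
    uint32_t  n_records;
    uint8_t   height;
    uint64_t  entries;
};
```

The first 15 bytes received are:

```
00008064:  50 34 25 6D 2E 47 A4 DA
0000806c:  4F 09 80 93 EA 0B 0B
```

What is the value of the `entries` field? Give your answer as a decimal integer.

`entries` follows `sample_rate` (2 B), `n_records` (4 B), `height` (1 B), so it starts at offset 2 + 4 + 1 = 7 and occupies 8 bytes.
Bytes at offsets 7..14: DA 4F 09 80 93 EA 0B 0B.
Big-endian: lowest address holds the most-significant byte.
The bytes are already most-significant first: 0xDA4F098093EA0B0B.
0xDA4F098093EA0B0B = 15730802471270484747.

15730802471270484747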